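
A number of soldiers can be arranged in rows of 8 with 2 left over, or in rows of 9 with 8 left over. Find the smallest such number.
M = 8 × 9 = 72. M₁ = 9, y₁ ≡ 1 (mod 8). M₂ = 8, y₂ ≡ 8 (mod 9). k = 2×9×1 + 8×8×8 ≡ 26 (mod 72). The smallest positive such number is 26.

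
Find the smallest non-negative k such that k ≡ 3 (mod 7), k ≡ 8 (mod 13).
73

Using the Chinese Remainder Theorem:
M = product of moduli = 91
For equation 1: M_1 = 13, 13 ≡ 6 (mod 7), inverse of 13 mod 7 is 6 (check: 6 × 6 = 36 ≡ 1 (mod 7))
For equation 2: M_2 = 7, 7 ≡ 7 (mod 13), inverse of 7 mod 13 is 2 (check: 7 × 2 = 14 ≡ 1 (mod 13))
Combine: k ≡ Σ r_i×M_i×(M_i⁻¹ mod m_i) = 3×13×6 + 8×7×2 = 234 + 112 = 346
346 mod 91 = 73
k ≡ 73 (mod 91)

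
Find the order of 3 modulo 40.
Powers of 3 mod 40: 3^1≡3, 3^2≡9, 3^3≡27, 3^4≡1. Order = 4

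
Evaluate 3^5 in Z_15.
5 = 4 + 1 (binary 101). Repeated squaring mod 15: 3^1 ≡ 3; 3^2 ≡ 3² = 9 ≡ 9; 3^4 ≡ 9² = 81 ≡ 6. Multiply: 3^5 = 3^4 × 3^1 ≡ 6 × 3 (mod 15): 6 × 3 = 18 ≡ 3. So 3^5 ≡ 3 (mod 15).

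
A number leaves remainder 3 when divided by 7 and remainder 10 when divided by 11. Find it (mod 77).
M = 7 × 11 = 77. M₁ = 11, y₁ ≡ 2 (mod 7). M₂ = 7, y₂ ≡ 8 (mod 11). n = 3×11×2 + 10×7×8 ≡ 10 (mod 77)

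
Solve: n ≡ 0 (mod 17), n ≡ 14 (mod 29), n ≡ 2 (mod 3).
M = 17 × 29 × 3 = 1479. M₁ = 87, y₁ ≡ 9 (mod 17). M₂ = 51, y₂ ≡ 4 (mod 29). M₃ = 493, y₃ ≡ 1 (mod 3). n = 0×87×9 + 14×51×4 + 2×493×1 ≡ 884 (mod 1479)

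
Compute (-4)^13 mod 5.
Using Fermat: (-4)^{4} ≡ 1 (mod 5). 13 ≡ 1 (mod 4). So (-4)^{13} ≡ (-4)^{1} ≡ 1 (mod 5)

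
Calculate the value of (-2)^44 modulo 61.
Using repeated squaring. (-2) ≡ 59 (mod 61). 44 = 32 + 8 + 4 (binary 101100). Repeated squaring mod 61: 59^1 ≡ 59; 59^2 ≡ 59² = 3481 ≡ 4; 59^4 ≡ 4² = 16 ≡ 16; 59^8 ≡ 16² = 256 ≡ 12; 59^16 ≡ 12² = 144 ≡ 22; 59^32 ≡ 22² = 484 ≡ 57. Multiply: (-2)^44 ≡ 59^32 × 59^8 × 59^4 ≡ 57 × 12 × 16 (mod 61): 57 × 12 = 684 ≡ 13; 13 × 16 = 208 ≡ 25. So (-2)^44 ≡ 25 (mod 61).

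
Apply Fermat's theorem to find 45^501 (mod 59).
By Fermat: 45^{58} ≡ 1 (mod 59). 501 = 8×58 + 37. So 45^{501} ≡ 45^{37} ≡ 49 (mod 59)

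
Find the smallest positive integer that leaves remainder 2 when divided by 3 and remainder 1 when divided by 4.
M = 3 × 4 = 12. M₁ = 4, y₁ ≡ 1 (mod 3). M₂ = 3, y₂ ≡ 3 (mod 4). y = 2×4×1 + 1×3×3 ≡ 5 (mod 12). The smallest positive such number is 5.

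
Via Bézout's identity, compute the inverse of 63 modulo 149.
Extended GCD: 63(-26) + 149(11) = 1. So 63^(-1) ≡ 123 ≡ 123 (mod 149). Verify: 63 × 123 = 7749 ≡ 1 (mod 149)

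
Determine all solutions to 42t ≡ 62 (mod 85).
46

Since gcd(42, 85) = 1 divides 62, a solution exists.
Multiply both sides by the inverse of 42 mod 85:
  42^(-1) mod 85 = 83
  x ≡ 83 × 62 ≡ 5146 ≡ 46 (mod 85)
Verification: 42 × 46 = 1932 = 22 × 85 + 62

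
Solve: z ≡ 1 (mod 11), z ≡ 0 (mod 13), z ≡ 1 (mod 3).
M = 11 × 13 × 3 = 429. M₁ = 39, y₁ ≡ 2 (mod 11). M₂ = 33, y₂ ≡ 2 (mod 13). M₃ = 143, y₃ ≡ 2 (mod 3). z = 1×39×2 + 0×33×2 + 1×143×2 ≡ 364 (mod 429)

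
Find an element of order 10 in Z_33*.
2 has order 10 mod 33 since 2^{10} ≡ 1 (mod 33) and no smaller power works.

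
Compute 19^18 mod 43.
Using repeated squaring. 18 = 16 + 2 (binary 10010). Repeated squaring mod 43: 19^1 ≡ 19; 19^2 ≡ 19² = 361 ≡ 17; 19^4 ≡ 17² = 289 ≡ 31; 19^8 ≡ 31² = 961 ≡ 15; 19^16 ≡ 15² = 225 ≡ 10. Multiply: 19^18 = 19^16 × 19^2 ≡ 10 × 17 (mod 43): 10 × 17 = 170 ≡ 41. So 19^18 ≡ 41 (mod 43).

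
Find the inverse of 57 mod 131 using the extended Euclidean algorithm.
Extended GCD: 57(23) + 131(-10) = 1. So 57^(-1) ≡ 23 ≡ 23 (mod 131). Verify: 57 × 23 = 1311 ≡ 1 (mod 131)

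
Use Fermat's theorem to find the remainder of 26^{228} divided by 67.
64

By Fermat's Little Theorem, a^(p-1) ≡ 1 (mod p) for prime p and gcd(a, p) = 1
Here p = 67, so 26^66 ≡ 1 (mod 67)
We can reduce the exponent: 228 mod 66 = 30
So 26^228 ≡ 26^30 (mod 67)
Computing: 26^30 mod 67 = 64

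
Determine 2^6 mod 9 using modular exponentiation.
6 = 4 + 2 (binary 110). Repeated squaring mod 9: 2^1 ≡ 2; 2^2 ≡ 2² = 4 ≡ 4; 2^4 ≡ 4² = 16 ≡ 7. Multiply: 2^6 = 2^4 × 2^2 ≡ 7 × 4 (mod 9): 7 × 4 = 28 ≡ 1. So 2^6 ≡ 1 (mod 9).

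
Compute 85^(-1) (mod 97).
8

Using Extended Euclidean Algorithm:
gcd(85, 97) = 1
Bezout coefficients: 85 × 8 + 97 × -7 = 1
So 85 × 8 ≡ 1 (mod 97)
The inverse is 8 mod 97 = 8
Verification: 85 × 8 = 680 = 7 × 97 + 1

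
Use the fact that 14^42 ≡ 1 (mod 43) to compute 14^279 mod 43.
By Fermat: 14^{42} ≡ 1 (mod 43). 279 = 6×42 + 27. So 14^{279} ≡ 14^{27} ≡ 21 (mod 43)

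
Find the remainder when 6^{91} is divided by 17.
By Fermat: 6^{16} ≡ 1 (mod 17). 91 = 5×16 + 11. So 6^{91} ≡ 6^{11} ≡ 5 (mod 17)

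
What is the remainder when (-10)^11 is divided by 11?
Using Fermat: (-10)^{10} ≡ 1 (mod 11). 11 ≡ 1 (mod 10). So (-10)^{11} ≡ (-10)^{1} ≡ 1 (mod 11)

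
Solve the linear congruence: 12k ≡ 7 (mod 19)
18

Since gcd(12, 19) = 1 divides 7, a solution exists.
Multiply both sides by the inverse of 12 mod 19:
  12^(-1) mod 19 = 8
  x ≡ 8 × 7 ≡ 56 ≡ 18 (mod 19)
Verification: 12 × 18 = 216 = 11 × 19 + 7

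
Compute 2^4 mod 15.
4 = 4 (binary 100). Repeated squaring mod 15: 2^1 ≡ 2; 2^2 ≡ 2² = 4 ≡ 4; 2^4 ≡ 4² = 16 ≡ 1. So 2^4 ≡ 1 (mod 15).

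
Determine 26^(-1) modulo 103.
26^(-1) ≡ 4 (mod 103). Verification: 26 × 4 = 104 ≡ 1 (mod 103)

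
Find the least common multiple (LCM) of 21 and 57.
399

First find GCD(21, 57) using the Euclidean algorithm:
21 = 0 × 57 + 21
57 = 2 × 21 + 15
21 = 1 × 15 + 6
15 = 2 × 6 + 3
6 = 2 × 3 + 0
GCD(21, 57) = 3

LCM formula: LCM(a, b) = (a × b) / GCD(a, b)
LCM(21, 57) = (21 × 57) / 3
LCM(21, 57) = 1197 / 3
LCM(21, 57) = 399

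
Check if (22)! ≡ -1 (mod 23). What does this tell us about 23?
(22)! mod 23 = 22. Since this equals -1 (mod 23), Wilson confirms 23 is prime.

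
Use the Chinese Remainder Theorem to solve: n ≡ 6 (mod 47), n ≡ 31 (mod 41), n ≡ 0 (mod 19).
25574

Using the Chinese Remainder Theorem:
M = product of moduli = 36613
For equation 1: M_1 = 779, 779 ≡ 27 (mod 47), inverse of 779 mod 47 is 7 (check: 27 × 7 = 189 ≡ 1 (mod 47))
For equation 2: M_2 = 893, 893 ≡ 32 (mod 41), inverse of 893 mod 41 is 9 (check: 32 × 9 = 288 ≡ 1 (mod 41))
For equation 3: M_3 = 1927, 1927 ≡ 8 (mod 19), inverse of 1927 mod 19 is 12 (check: 8 × 12 = 96 ≡ 1 (mod 19))
Combine: n ≡ Σ r_i×M_i×(M_i⁻¹ mod m_i) = 6×779×7 + 31×893×9 + 0×1927×12 = 32718 + 249147 + 0 = 281865
281865 mod 36613 = 25574
n ≡ 25574 (mod 36613)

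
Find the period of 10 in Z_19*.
Powers of 10 mod 19: 10^1≡10, 10^2≡5, 10^3≡12, 10^4≡6, 10^5≡3, 10^6≡11, 10^7≡15, 10^8≡17, 10^9≡18, 10^10≡9, 10^11≡14, 10^12≡7, 10^13≡13, 10^14≡16, 10^15≡8, 10^16≡4, 10^17≡2, 10^18≡1. Order = 18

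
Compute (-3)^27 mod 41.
Using repeated squaring. (-3) ≡ 38 (mod 41). 27 = 16 + 8 + 2 + 1 (binary 11011). Repeated squaring mod 41: 38^1 ≡ 38; 38^2 ≡ 38² = 1444 ≡ 9; 38^4 ≡ 9² = 81 ≡ 40; 38^8 ≡ 40² = 1600 ≡ 1; 38^16 ≡ 1² = 1 ≡ 1. Multiply: (-3)^27 ≡ 38^16 × 38^8 × 38^2 × 38^1 ≡ 1 × 1 × 9 × 38 (mod 41): 1 × 1 = 1 ≡ 1; 1 × 9 = 9 ≡ 9; 9 × 38 = 342 ≡ 14. So (-3)^27 ≡ 14 (mod 41).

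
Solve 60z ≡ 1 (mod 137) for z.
60^(-1) ≡ 16 (mod 137). Verification: 60 × 16 = 960 ≡ 1 (mod 137)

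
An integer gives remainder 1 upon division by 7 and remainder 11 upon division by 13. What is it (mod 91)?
M = 7 × 13 = 91. M₁ = 13, y₁ ≡ 6 (mod 7). M₂ = 7, y₂ ≡ 2 (mod 13). r = 1×13×6 + 11×7×2 ≡ 50 (mod 91). The smallest positive such number is 50.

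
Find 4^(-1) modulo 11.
3

Using Extended Euclidean Algorithm:
gcd(4, 11) = 1
Bezout coefficients: 4 × 3 + 11 × -1 = 1
So 4 × 3 ≡ 1 (mod 11)
The inverse is 3 mod 11 = 3
Verification: 4 × 3 = 12 = 1 × 11 + 1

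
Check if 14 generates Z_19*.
p - 1 = 18 has prime divisors 2, 3. Check 14^(18/q) mod 19 for each: 14^(18/2) = 14^9 ≡ 18, 14^(18/3) = 14^6 ≡ 7 (mod 19). None of these is 1, so 14 has order 18 = φ(19), so it is a primitive root mod 19.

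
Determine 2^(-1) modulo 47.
2^(-1) ≡ 24 (mod 47). Verification: 2 × 24 = 48 ≡ 1 (mod 47)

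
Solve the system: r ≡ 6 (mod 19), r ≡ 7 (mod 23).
M = 19 × 23 = 437. M₁ = 23, y₁ ≡ 5 (mod 19). M₂ = 19, y₂ ≡ 17 (mod 23). r = 6×23×5 + 7×19×17 ≡ 329 (mod 437)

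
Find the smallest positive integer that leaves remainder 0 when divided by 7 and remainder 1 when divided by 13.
M = 7 × 13 = 91. M₁ = 13, y₁ ≡ 6 (mod 7). M₂ = 7, y₂ ≡ 2 (mod 13). k = 0×13×6 + 1×7×2 ≡ 14 (mod 91). The smallest positive such number is 14.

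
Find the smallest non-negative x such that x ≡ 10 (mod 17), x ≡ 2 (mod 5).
27

Using the Chinese Remainder Theorem:
M = product of moduli = 85
For equation 1: M_1 = 5, 5 ≡ 5 (mod 17), inverse of 5 mod 17 is 7 (check: 5 × 7 = 35 ≡ 1 (mod 17))
For equation 2: M_2 = 17, 17 ≡ 2 (mod 5), inverse of 17 mod 5 is 3 (check: 2 × 3 = 6 ≡ 1 (mod 5))
Combine: x ≡ Σ r_i×M_i×(M_i⁻¹ mod m_i) = 10×5×7 + 2×17×3 = 350 + 102 = 452
452 mod 85 = 27
x ≡ 27 (mod 85)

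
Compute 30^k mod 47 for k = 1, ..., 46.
g^1, g^2, ..., g^{46} mod 47: {30, 7, 22, 2, 13, 14, 44, 4, 26, 28, 41, 8, 5, 9, 35, 16, 10, 18, 23, 32, 20, 36, 46, 17, 40, 25, 45, 34, 33, 3, 43, 21, 19, 6, 39, 42, 38, 12, 31, 37, 29, 24, 15, 27, 11, 1}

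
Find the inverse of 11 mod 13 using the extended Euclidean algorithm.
Extended GCD: 11(6) + 13(-5) = 1. So 11^(-1) ≡ 6 ≡ 6 (mod 13). Verify: 11 × 6 = 66 ≡ 1 (mod 13)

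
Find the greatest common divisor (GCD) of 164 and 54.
2

Using the Euclidean algorithm:
164 = 3 × 54 + 2
54 = 27 × 2 + 0

GCD(164, 54) = 2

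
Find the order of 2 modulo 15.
Powers of 2 mod 15: 2^1≡2, 2^2≡4, 2^3≡8, 2^4≡1. Order = 4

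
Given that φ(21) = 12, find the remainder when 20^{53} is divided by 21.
By Euler: 20^{12} ≡ 1 (mod 21) since gcd(20, 21) = 1. 53 = 4×12 + 5. So 20^{53} ≡ 20^{5} ≡ 20 (mod 21)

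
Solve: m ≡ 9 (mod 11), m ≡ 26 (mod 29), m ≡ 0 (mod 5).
M = 11 × 29 × 5 = 1595. M₁ = 145, y₁ ≡ 6 (mod 11). M₂ = 55, y₂ ≡ 19 (mod 29). M₃ = 319, y₃ ≡ 4 (mod 5). m = 9×145×6 + 26×55×19 + 0×319×4 ≡ 1505 (mod 1595)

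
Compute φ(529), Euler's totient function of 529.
506

Prime factorization: 529 = 23^2
Using the formula φ(n) = n × Π(1 - 1/p) for each prime factor p:
φ(529) = 529 × (1 - 1/23)
φ(529) = 506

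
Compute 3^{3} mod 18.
9

Using successive squaring:
Binary expansion of 3: 11
Powers of 3 mod 18 (each is the square of the previous):
  3^1 ≡ 3 (mod 18)
  3^2 ≡ 3² = 9 ≡ 9 (mod 18)
3 = 2 + 1, so 3^3 = 3^2 × 3^1 ≡ 9 × 3 (mod 18)
Multiplying step by step:
  9 × 3 = 27 ≡ 9 (mod 18)
Result: 3^3 ≡ 9 (mod 18)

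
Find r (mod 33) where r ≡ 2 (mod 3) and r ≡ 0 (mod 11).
M = 3 × 11 = 33. M₁ = 11, y₁ ≡ 2 (mod 3). M₂ = 3, y₂ ≡ 4 (mod 11). r = 2×11×2 + 0×3×4 ≡ 11 (mod 33)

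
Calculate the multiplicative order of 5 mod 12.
Powers of 5 mod 12: 5^1≡5, 5^2≡1. Order = 2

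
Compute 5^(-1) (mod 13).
8

Using Extended Euclidean Algorithm:
gcd(5, 13) = 1
Bezout coefficients: 5 × -5 + 13 × 2 = 1
So 5 × -5 ≡ 1 (mod 13)
The inverse is -5 mod 13 = 8
Verification: 5 × 8 = 40 = 3 × 13 + 1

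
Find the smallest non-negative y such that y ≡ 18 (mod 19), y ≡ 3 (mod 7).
94

Using the Chinese Remainder Theorem:
M = product of moduli = 133
For equation 1: M_1 = 7, 7 ≡ 7 (mod 19), inverse of 7 mod 19 is 11 (check: 7 × 11 = 77 ≡ 1 (mod 19))
For equation 2: M_2 = 19, 19 ≡ 5 (mod 7), inverse of 19 mod 7 is 3 (check: 5 × 3 = 15 ≡ 1 (mod 7))
Combine: y ≡ Σ r_i×M_i×(M_i⁻¹ mod m_i) = 18×7×11 + 3×19×3 = 1386 + 171 = 1557
1557 mod 133 = 94
y ≡ 94 (mod 133)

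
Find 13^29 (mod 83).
Using repeated squaring. 29 = 16 + 8 + 4 + 1 (binary 11101). Repeated squaring mod 83: 13^1 ≡ 13; 13^2 ≡ 13² = 169 ≡ 3; 13^4 ≡ 3² = 9 ≡ 9; 13^8 ≡ 9² = 81 ≡ 81; 13^16 ≡ 81² = 6561 ≡ 4. Multiply: 13^29 = 13^16 × 13^8 × 13^4 × 13^1 ≡ 4 × 81 × 9 × 13 (mod 83): 4 × 81 = 324 ≡ 75; 75 × 9 = 675 ≡ 11; 11 × 13 = 143 ≡ 60. So 13^29 ≡ 60 (mod 83).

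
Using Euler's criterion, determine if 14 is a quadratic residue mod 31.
By Euler's criterion: 14^{15} ≡ 1 (mod 31). Since this equals 1, 14 is a QR.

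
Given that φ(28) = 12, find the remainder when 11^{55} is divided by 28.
By Euler: 11^{12} ≡ 1 (mod 28) since gcd(11, 28) = 1. 55 = 4×12 + 7. So 11^{55} ≡ 11^{7} ≡ 11 (mod 28)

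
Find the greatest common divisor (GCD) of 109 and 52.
1

Using the Euclidean algorithm:
109 = 2 × 52 + 5
52 = 10 × 5 + 2
5 = 2 × 2 + 1
2 = 2 × 1 + 0

GCD(109, 52) = 1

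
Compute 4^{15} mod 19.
11

Using successive squaring:
Binary expansion of 15: 1111
Powers of 4 mod 19 (each is the square of the previous):
  4^1 ≡ 4 (mod 19)
  4^2 ≡ 4² = 16 ≡ 16 (mod 19)
  4^4 ≡ 16² = 256 ≡ 9 (mod 19)
  4^8 ≡ 9² = 81 ≡ 5 (mod 19)
15 = 8 + 4 + 2 + 1, so 4^15 = 4^8 × 4^4 × 4^2 × 4^1 ≡ 5 × 9 × 16 × 4 (mod 19)
Multiplying step by step:
  5 × 9 = 45 ≡ 7 (mod 19)
  7 × 16 = 112 ≡ 17 (mod 19)
  17 × 4 = 68 ≡ 11 (mod 19)
Result: 4^15 ≡ 11 (mod 19)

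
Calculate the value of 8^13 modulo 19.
Using repeated squaring. 13 = 8 + 4 + 1 (binary 1101). Repeated squaring mod 19: 8^1 ≡ 8; 8^2 ≡ 8² = 64 ≡ 7; 8^4 ≡ 7² = 49 ≡ 11; 8^8 ≡ 11² = 121 ≡ 7. Multiply: 8^13 = 8^8 × 8^4 × 8^1 ≡ 7 × 11 × 8 (mod 19): 7 × 11 = 77 ≡ 1; 1 × 8 = 8 ≡ 8. So 8^13 ≡ 8 (mod 19).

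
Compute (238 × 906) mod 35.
28

(238 × 906) = 215628
215628 mod 35 = 28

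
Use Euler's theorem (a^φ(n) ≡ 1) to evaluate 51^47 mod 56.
By Euler: 51^{24} ≡ 1 (mod 56) since gcd(51, 56) = 1. 47 = 1×24 + 23. So 51^{47} ≡ 51^{23} ≡ 11 (mod 56)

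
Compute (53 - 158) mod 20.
15

(53 - 158) = -105
-105 mod 20 = 15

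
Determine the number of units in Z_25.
20

Prime factorization: 25 = 5^2
Using the formula φ(n) = n × Π(1 - 1/p) for each prime factor p:
φ(25) = 25 × (1 - 1/5)
φ(25) = 20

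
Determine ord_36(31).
Powers of 31 mod 36: 31^1≡31, 31^2≡25, 31^3≡19, 31^4≡13, 31^5≡7, 31^6≡1. Order = 6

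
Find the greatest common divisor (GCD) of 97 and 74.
1

Using the Euclidean algorithm:
97 = 1 × 74 + 23
74 = 3 × 23 + 5
23 = 4 × 5 + 3
5 = 1 × 3 + 2
3 = 1 × 2 + 1
2 = 2 × 1 + 0

GCD(97, 74) = 1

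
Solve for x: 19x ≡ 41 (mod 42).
11

Since gcd(19, 42) = 1 divides 41, a solution exists.
Multiply both sides by the inverse of 19 mod 42:
  19^(-1) mod 42 = 31
  x ≡ 31 × 41 ≡ 1271 ≡ 11 (mod 42)
Verification: 19 × 11 = 209 = 4 × 42 + 41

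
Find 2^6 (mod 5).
6 = 4 + 2 (binary 110). Repeated squaring mod 5: 2^1 ≡ 2; 2^2 ≡ 2² = 4 ≡ 4; 2^4 ≡ 4² = 16 ≡ 1. Multiply: 2^6 = 2^4 × 2^2 ≡ 1 × 4 (mod 5): 1 × 4 = 4 ≡ 4. So 2^6 ≡ 4 (mod 5).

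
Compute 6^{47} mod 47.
6

Using successive squaring:
Binary expansion of 47: 101111
Powers of 6 mod 47 (each is the square of the previous):
  6^1 ≡ 6 (mod 47)
  6^2 ≡ 6² = 36 ≡ 36 (mod 47)
  6^4 ≡ 36² = 1296 ≡ 27 (mod 47)
  6^8 ≡ 27² = 729 ≡ 24 (mod 47)
  6^16 ≡ 24² = 576 ≡ 12 (mod 47)
  6^32 ≡ 12² = 144 ≡ 3 (mod 47)
47 = 32 + 8 + 4 + 2 + 1, so 6^47 = 6^32 × 6^8 × 6^4 × 6^2 × 6^1 ≡ 3 × 24 × 27 × 36 × 6 (mod 47)
Multiplying step by step:
  3 × 24 = 72 ≡ 25 (mod 47)
  25 × 27 = 675 ≡ 17 (mod 47)
  17 × 36 = 612 ≡ 1 (mod 47)
  1 × 6 = 6 ≡ 6 (mod 47)
Result: 6^47 ≡ 6 (mod 47)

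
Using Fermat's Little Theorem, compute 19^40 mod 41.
By Fermat's Little Theorem, 19^{40} ≡ 1 (mod 41) since 41 is prime and gcd(19, 41) = 1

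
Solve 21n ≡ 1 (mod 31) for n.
21^(-1) ≡ 3 (mod 31). Verification: 21 × 3 = 63 ≡ 1 (mod 31)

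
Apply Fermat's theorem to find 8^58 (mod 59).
By Fermat's Little Theorem, 8^{58} ≡ 1 (mod 59) since 59 is prime and gcd(8, 59) = 1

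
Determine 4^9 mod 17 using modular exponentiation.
9 = 8 + 1 (binary 1001). Repeated squaring mod 17: 4^1 ≡ 4; 4^2 ≡ 4² = 16 ≡ 16; 4^4 ≡ 16² = 256 ≡ 1; 4^8 ≡ 1² = 1 ≡ 1. Multiply: 4^9 = 4^8 × 4^1 ≡ 1 × 4 (mod 17): 1 × 4 = 4 ≡ 4. So 4^9 ≡ 4 (mod 17).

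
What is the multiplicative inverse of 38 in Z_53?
38^(-1) ≡ 7 (mod 53). Verification: 38 × 7 = 266 ≡ 1 (mod 53)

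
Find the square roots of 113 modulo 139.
The square roots of 113 mod 139 are 35 and 104. Verify: 35² = 1225 ≡ 113 (mod 139)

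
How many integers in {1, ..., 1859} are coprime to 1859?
1560

Prime factorization: 1859 = 11 × 13^2
Using the formula φ(n) = n × Π(1 - 1/p) for each prime factor p:
φ(1859) = 1859 × (1 - 1/11) × (1 - 1/13)
φ(1859) = 1560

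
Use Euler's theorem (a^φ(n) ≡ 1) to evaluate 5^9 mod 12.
By Euler: 5^{4} ≡ 1 (mod 12) since gcd(5, 12) = 1. 9 = 2×4 + 1. So 5^{9} ≡ 5^{1} ≡ 5 (mod 12)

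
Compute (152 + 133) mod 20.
5

(152 + 133) = 285
285 mod 20 = 5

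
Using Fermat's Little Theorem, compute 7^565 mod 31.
By Fermat: 7^{30} ≡ 1 (mod 31). 565 ≡ 25 (mod 30). So 7^{565} ≡ 7^{25} ≡ 25 (mod 31)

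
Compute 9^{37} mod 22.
15

Using successive squaring:
Binary expansion of 37: 100101
Powers of 9 mod 22 (each is the square of the previous):
  9^1 ≡ 9 (mod 22)
  9^2 ≡ 9² = 81 ≡ 15 (mod 22)
  9^4 ≡ 15² = 225 ≡ 5 (mod 22)
  9^8 ≡ 5² = 25 ≡ 3 (mod 22)
  9^16 ≡ 3² = 9 ≡ 9 (mod 22)
  9^32 ≡ 9² = 81 ≡ 15 (mod 22)
37 = 32 + 4 + 1, so 9^37 = 9^32 × 9^4 × 9^1 ≡ 15 × 5 × 9 (mod 22)
Multiplying step by step:
  15 × 5 = 75 ≡ 9 (mod 22)
  9 × 9 = 81 ≡ 15 (mod 22)
Result: 9^37 ≡ 15 (mod 22)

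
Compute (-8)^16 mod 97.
Using repeated squaring. (-8) ≡ 89 (mod 97). 16 = 16 (binary 10000). Repeated squaring mod 97: 89^1 ≡ 89; 89^2 ≡ 89² = 7921 ≡ 64; 89^4 ≡ 64² = 4096 ≡ 22; 89^8 ≡ 22² = 484 ≡ 96; 89^16 ≡ 96² = 9216 ≡ 1. So (-8)^16 ≡ 1 (mod 97).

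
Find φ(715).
480

Prime factorization: 715 = 5 × 11 × 13
Using the formula φ(n) = n × Π(1 - 1/p) for each prime factor p:
φ(715) = 715 × (1 - 1/5) × (1 - 1/11) × (1 - 1/13)
φ(715) = 480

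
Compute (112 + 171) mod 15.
13

(112 + 171) = 283
283 mod 15 = 13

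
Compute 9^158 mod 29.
Using Fermat: 9^{28} ≡ 1 (mod 29). 158 ≡ 18 (mod 28). So 9^{158} ≡ 9^{18} ≡ 7 (mod 29)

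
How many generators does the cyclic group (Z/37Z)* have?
12

The number of primitive roots modulo p is φ(p-1) = φ(36)
φ(36) = 12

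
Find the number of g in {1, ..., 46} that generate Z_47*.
Number of primitive roots mod 47 = φ(46) = 22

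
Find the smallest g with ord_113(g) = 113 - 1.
p - 1 = 112 has prime divisors 2, 7. h is a primitive root mod 113 iff h^(112/q) ≢ 1 (mod 113) for each such q.
h = 2: 2^56 ≡ 1, 2^16 ≡ 109 (mod 113); 2^56 ≡ 1, so not a primitive root.
h = 3: 3^56 ≡ 112, 3^16 ≡ 49 (mod 113); none is 1, so 3 has order 112 and is a primitive root.
The smallest primitive root mod 113 is g = 3.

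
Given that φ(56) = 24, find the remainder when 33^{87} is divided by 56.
By Euler: 33^{24} ≡ 1 (mod 56) since gcd(33, 56) = 1. 87 = 3×24 + 15. So 33^{87} ≡ 33^{15} ≡ 41 (mod 56)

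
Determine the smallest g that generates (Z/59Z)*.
2

A primitive root g modulo p has order p-1 = 58
Prime divisors of 58: [2, 29]
g is a primitive root iff g^(58/q) ≢ 1 (mod 59) for each prime divisor q
Testing small values:
  g = 2: 2^29 ≡ 58, 2^2 ≡ 4 (mod 59) → none is 1, primitive root!
The smallest primitive root is 2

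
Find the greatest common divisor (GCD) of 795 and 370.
5

Using the Euclidean algorithm:
795 = 2 × 370 + 55
370 = 6 × 55 + 40
55 = 1 × 40 + 15
40 = 2 × 15 + 10
15 = 1 × 10 + 5
10 = 2 × 5 + 0

GCD(795, 370) = 5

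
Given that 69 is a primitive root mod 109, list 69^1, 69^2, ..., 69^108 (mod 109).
g^1, g^2, ..., g^{108} mod 109: {69, 74, 92, 26, 50, 71, 103, 22, 101, 102, 62, 27, 10, 36, 86, 48, 42, 64, 56, 49, 2, 29, 39, 75, 52, 100, 33, 97, 44, 93, 95, 15, 54, 20, 72, 63, 96, 84, 19, 3, 98, 4, 58, 78, 41, 104, 91, 66, 85, 88, 77, 81, 30, 108, 40, 35, 17, 83, 59, 38, 6, 87, 8, 7, 47, 82, 99, 73, 23, 61, 67, 45, 53, 60, 107, 80, 70, 34, 57, 9, 76, 12, 65, 16, 14, 94, 55, 89, 37, 46, 13, 25, 90, 106, 11, 105, 51, 31, 68, 5, 18, 43, 24, 21, 32, 28, 79, 1}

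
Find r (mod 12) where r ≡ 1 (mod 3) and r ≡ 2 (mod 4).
M = 3 × 4 = 12. M₁ = 4, y₁ ≡ 1 (mod 3). M₂ = 3, y₂ ≡ 3 (mod 4). r = 1×4×1 + 2×3×3 ≡ 10 (mod 12)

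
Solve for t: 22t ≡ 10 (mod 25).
5

Since gcd(22, 25) = 1 divides 10, a solution exists.
Multiply both sides by the inverse of 22 mod 25:
  22^(-1) mod 25 = 8
  x ≡ 8 × 10 ≡ 80 ≡ 5 (mod 25)
Verification: 22 × 5 = 110 = 4 × 25 + 10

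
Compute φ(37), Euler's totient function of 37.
36

Prime factorization: 37 = 37
Using the formula φ(n) = n × Π(1 - 1/p) for each prime factor p:
φ(37) = 37 × (1 - 1/37)
φ(37) = 36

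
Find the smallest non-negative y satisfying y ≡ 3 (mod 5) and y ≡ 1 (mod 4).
M = 5 × 4 = 20. M₁ = 4, y₁ ≡ 4 (mod 5). M₂ = 5, y₂ ≡ 1 (mod 4). y = 3×4×4 + 1×5×1 ≡ 13 (mod 20)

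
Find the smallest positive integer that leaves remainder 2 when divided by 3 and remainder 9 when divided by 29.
M = 3 × 29 = 87. M₁ = 29, y₁ ≡ 2 (mod 3). M₂ = 3, y₂ ≡ 10 (mod 29). r = 2×29×2 + 9×3×10 ≡ 38 (mod 87). The smallest positive such number is 38.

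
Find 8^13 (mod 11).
Using Fermat: 8^{10} ≡ 1 (mod 11). 13 ≡ 3 (mod 10). So 8^{13} ≡ 8^{3} ≡ 6 (mod 11)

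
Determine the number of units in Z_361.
342

Prime factorization: 361 = 19^2
Using the formula φ(n) = n × Π(1 - 1/p) for each prime factor p:
φ(361) = 361 × (1 - 1/19)
φ(361) = 342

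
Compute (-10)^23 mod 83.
Using repeated squaring. (-10) ≡ 73 (mod 83). 23 = 16 + 4 + 2 + 1 (binary 10111). Repeated squaring mod 83: 73^1 ≡ 73; 73^2 ≡ 73² = 5329 ≡ 17; 73^4 ≡ 17² = 289 ≡ 40; 73^8 ≡ 40² = 1600 ≡ 23; 73^16 ≡ 23² = 529 ≡ 31. Multiply: (-10)^23 ≡ 73^16 × 73^4 × 73^2 × 73^1 ≡ 31 × 40 × 17 × 73 (mod 83): 31 × 40 = 1240 ≡ 78; 78 × 17 = 1326 ≡ 81; 81 × 73 = 5913 ≡ 20. So (-10)^23 ≡ 20 (mod 83).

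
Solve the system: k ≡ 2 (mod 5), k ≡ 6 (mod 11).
M = 5 × 11 = 55. M₁ = 11, y₁ ≡ 1 (mod 5). M₂ = 5, y₂ ≡ 9 (mod 11). k = 2×11×1 + 6×5×9 ≡ 17 (mod 55)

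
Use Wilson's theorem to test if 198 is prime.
(197)! mod 198 = 0. Since 0 ≢ -1 (mod 198), 198 is not prime.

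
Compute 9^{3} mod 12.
9

Using successive squaring:
Binary expansion of 3: 11
Powers of 9 mod 12 (each is the square of the previous):
  9^1 ≡ 9 (mod 12)
  9^2 ≡ 9² = 81 ≡ 9 (mod 12)
3 = 2 + 1, so 9^3 = 9^2 × 9^1 ≡ 9 × 9 (mod 12)
Multiplying step by step:
  9 × 9 = 81 ≡ 9 (mod 12)
Result: 9^3 ≡ 9 (mod 12)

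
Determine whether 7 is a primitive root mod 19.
p - 1 = 18 has prime divisors 2, 3. Check 7^(18/q) mod 19 for each: 7^(18/2) = 7^9 ≡ 1, 7^(18/3) = 7^6 ≡ 1 (mod 19). Since 7^9 ≡ 1 (mod 19), the order of 7 divides 9 (in fact the order is 3) ≠ 18, so it is not a primitive root.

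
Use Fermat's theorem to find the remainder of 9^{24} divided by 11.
5

By Fermat's Little Theorem, a^(p-1) ≡ 1 (mod p) for prime p and gcd(a, p) = 1
Here p = 11, so 9^10 ≡ 1 (mod 11)
We can reduce the exponent: 24 mod 10 = 4
So 9^24 ≡ 9^4 (mod 11)
Computing: 9^4 mod 11 = 5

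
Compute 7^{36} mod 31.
4

Using successive squaring:
Binary expansion of 36: 100100
Powers of 7 mod 31 (each is the square of the previous):
  7^1 ≡ 7 (mod 31)
  7^2 ≡ 7² = 49 ≡ 18 (mod 31)
  7^4 ≡ 18² = 324 ≡ 14 (mod 31)
  7^8 ≡ 14² = 196 ≡ 10 (mod 31)
  7^16 ≡ 10² = 100 ≡ 7 (mod 31)
  7^32 ≡ 7² = 49 ≡ 18 (mod 31)
36 = 32 + 4, so 7^36 = 7^32 × 7^4 ≡ 18 × 14 (mod 31)
Multiplying step by step:
  18 × 14 = 252 ≡ 4 (mod 31)
Result: 7^36 ≡ 4 (mod 31)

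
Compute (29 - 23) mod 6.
0

(29 - 23) = 6
6 mod 6 = 0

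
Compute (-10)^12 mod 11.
Using Fermat: (-10)^{10} ≡ 1 (mod 11). 12 ≡ 2 (mod 10). So (-10)^{12} ≡ (-10)^{2} ≡ 1 (mod 11)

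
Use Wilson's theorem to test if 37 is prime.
(36)! mod 37 = 36. Since 36 ≡ -1 (mod 37), 37 is prime.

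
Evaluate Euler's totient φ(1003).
928

Prime factorization: 1003 = 17 × 59
Using the formula φ(n) = n × Π(1 - 1/p) for each prime factor p:
φ(1003) = 1003 × (1 - 1/17) × (1 - 1/59)
φ(1003) = 928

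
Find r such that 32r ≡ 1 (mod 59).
32^(-1) ≡ 24 (mod 59). Verification: 32 × 24 = 768 ≡ 1 (mod 59)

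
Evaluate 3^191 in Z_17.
Using Fermat: 3^{16} ≡ 1 (mod 17). 191 ≡ 15 (mod 16). So 3^{191} ≡ 3^{15} ≡ 6 (mod 17)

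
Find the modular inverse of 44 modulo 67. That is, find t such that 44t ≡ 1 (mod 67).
32

Using Extended Euclidean Algorithm:
gcd(44, 67) = 1
Bezout coefficients: 44 × 32 + 67 × -21 = 1
So 44 × 32 ≡ 1 (mod 67)
The inverse is 32 mod 67 = 32
Verification: 44 × 32 = 1408 = 21 × 67 + 1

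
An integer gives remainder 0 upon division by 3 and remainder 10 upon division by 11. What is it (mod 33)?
M = 3 × 11 = 33. M₁ = 11, y₁ ≡ 2 (mod 3). M₂ = 3, y₂ ≡ 4 (mod 11). x = 0×11×2 + 10×3×4 ≡ 21 (mod 33). The smallest positive such number is 21.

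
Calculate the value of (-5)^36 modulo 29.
Using Fermat: (-5)^{28} ≡ 1 (mod 29). 36 ≡ 8 (mod 28). So (-5)^{36} ≡ (-5)^{8} ≡ 24 (mod 29)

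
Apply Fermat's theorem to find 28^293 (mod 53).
By Fermat: 28^{52} ≡ 1 (mod 53). 293 = 5×52 + 33. So 28^{293} ≡ 28^{33} ≡ 44 (mod 53)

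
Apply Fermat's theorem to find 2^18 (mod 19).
By Fermat's Little Theorem, 2^{18} ≡ 1 (mod 19) since 19 is prime and gcd(2, 19) = 1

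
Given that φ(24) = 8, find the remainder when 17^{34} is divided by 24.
By Euler: 17^{8} ≡ 1 (mod 24) since gcd(17, 24) = 1. 34 = 4×8 + 2. So 17^{34} ≡ 17^{2} ≡ 1 (mod 24)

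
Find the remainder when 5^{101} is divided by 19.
By Fermat: 5^{18} ≡ 1 (mod 19). 101 = 5×18 + 11. So 5^{101} ≡ 5^{11} ≡ 6 (mod 19)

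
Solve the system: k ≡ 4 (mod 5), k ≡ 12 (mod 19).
M = 5 × 19 = 95. M₁ = 19, y₁ ≡ 4 (mod 5). M₂ = 5, y₂ ≡ 4 (mod 19). k = 4×19×4 + 12×5×4 ≡ 69 (mod 95)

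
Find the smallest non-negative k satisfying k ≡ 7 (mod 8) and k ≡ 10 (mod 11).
M = 8 × 11 = 88. M₁ = 11, y₁ ≡ 3 (mod 8). M₂ = 8, y₂ ≡ 7 (mod 11). k = 7×11×3 + 10×8×7 ≡ 87 (mod 88)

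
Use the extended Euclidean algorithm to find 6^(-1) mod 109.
Extended GCD: 6(-18) + 109(1) = 1. So 6^(-1) ≡ 91 ≡ 91 (mod 109). Verify: 6 × 91 = 546 ≡ 1 (mod 109)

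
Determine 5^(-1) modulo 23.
5^(-1) ≡ 14 (mod 23). Verification: 5 × 14 = 70 ≡ 1 (mod 23)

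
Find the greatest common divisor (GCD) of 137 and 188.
1

Using the Euclidean algorithm:
137 = 0 × 188 + 137
188 = 1 × 137 + 51
137 = 2 × 51 + 35
51 = 1 × 35 + 16
35 = 2 × 16 + 3
16 = 5 × 3 + 1
3 = 3 × 1 + 0

GCD(137, 188) = 1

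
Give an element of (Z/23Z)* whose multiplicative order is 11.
2 has order 11 mod 23 since 2^{11} ≡ 1 (mod 23) and no smaller power works.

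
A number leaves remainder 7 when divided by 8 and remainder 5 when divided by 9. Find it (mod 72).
M = 8 × 9 = 72. M₁ = 9, y₁ ≡ 1 (mod 8). M₂ = 8, y₂ ≡ 8 (mod 9). y = 7×9×1 + 5×8×8 ≡ 23 (mod 72)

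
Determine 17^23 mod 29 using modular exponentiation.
Using repeated squaring. 23 = 16 + 4 + 2 + 1 (binary 10111). Repeated squaring mod 29: 17^1 ≡ 17; 17^2 ≡ 17² = 289 ≡ 28; 17^4 ≡ 28² = 784 ≡ 1; 17^8 ≡ 1² = 1 ≡ 1; 17^16 ≡ 1² = 1 ≡ 1. Multiply: 17^23 = 17^16 × 17^4 × 17^2 × 17^1 ≡ 1 × 1 × 28 × 17 (mod 29): 1 × 1 = 1 ≡ 1; 1 × 28 = 28 ≡ 28; 28 × 17 = 476 ≡ 12. So 17^23 ≡ 12 (mod 29).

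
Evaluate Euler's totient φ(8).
4

Prime factorization: 8 = 2^3
Using the formula φ(n) = n × Π(1 - 1/p) for each prime factor p:
φ(8) = 8 × (1 - 1/2)
φ(8) = 4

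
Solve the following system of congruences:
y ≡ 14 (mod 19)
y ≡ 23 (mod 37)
356

Using the Chinese Remainder Theorem:
M = product of moduli = 703
For equation 1: M_1 = 37, 37 ≡ 18 (mod 19), inverse of 37 mod 19 is 18 (check: 18 × 18 = 324 ≡ 1 (mod 19))
For equation 2: M_2 = 19, 19 ≡ 19 (mod 37), inverse of 19 mod 37 is 2 (check: 19 × 2 = 38 ≡ 1 (mod 37))
Combine: y ≡ Σ r_i×M_i×(M_i⁻¹ mod m_i) = 14×37×18 + 23×19×2 = 9324 + 874 = 10198
10198 mod 703 = 356
y ≡ 356 (mod 703)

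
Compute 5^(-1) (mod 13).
5^(-1) ≡ 8 (mod 13). Verification: 5 × 8 = 40 ≡ 1 (mod 13)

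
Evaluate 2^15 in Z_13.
Using Fermat: 2^{12} ≡ 1 (mod 13). 15 ≡ 3 (mod 12). So 2^{15} ≡ 2^{3} ≡ 8 (mod 13)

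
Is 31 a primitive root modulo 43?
No

To verify, check if 31^(42/q) ≢ 1 (mod 43) for each prime divisor q of 42
Divisors of 42 = 42: [1, 2, 3, 6, 7, 14, 21, 42]
  31^(42/2) = 31^21 ≡ 1 (mod 43)
  31^(42/3) = 31^14 ≡ 36 (mod 43)
  31^(42/7) = 31^6 ≡ 21 (mod 43)
Conclusion: 31 is not a primitive root modulo 43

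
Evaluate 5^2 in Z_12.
2 = 2 (binary 10). Repeated squaring mod 12: 5^1 ≡ 5; 5^2 ≡ 5² = 25 ≡ 1. So 5^2 ≡ 1 (mod 12).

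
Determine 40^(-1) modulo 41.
40^(-1) ≡ 40 (mod 41). Verification: 40 × 40 = 1600 ≡ 1 (mod 41)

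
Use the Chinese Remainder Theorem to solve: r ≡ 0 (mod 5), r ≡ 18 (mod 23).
M = 5 × 23 = 115. M₁ = 23, y₁ ≡ 2 (mod 5). M₂ = 5, y₂ ≡ 14 (mod 23). r = 0×23×2 + 18×5×14 ≡ 110 (mod 115)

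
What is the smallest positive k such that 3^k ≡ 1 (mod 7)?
Powers of 3 mod 7: 3^1≡3, 3^2≡2, 3^3≡6, 3^4≡4, 3^5≡5, 3^6≡1. Order = 6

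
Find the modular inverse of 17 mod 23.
17^(-1) ≡ 19 (mod 23). Verification: 17 × 19 = 323 ≡ 1 (mod 23)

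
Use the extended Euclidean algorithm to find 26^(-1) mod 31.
Extended GCD: 26(6) + 31(-5) = 1. So 26^(-1) ≡ 6 ≡ 6 (mod 31). Verify: 26 × 6 = 156 ≡ 1 (mod 31)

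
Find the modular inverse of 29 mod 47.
29^(-1) ≡ 13 (mod 47). Verification: 29 × 13 = 377 ≡ 1 (mod 47)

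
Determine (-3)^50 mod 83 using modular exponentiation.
Using repeated squaring. (-3) ≡ 80 (mod 83). 50 = 32 + 16 + 2 (binary 110010). Repeated squaring mod 83: 80^1 ≡ 80; 80^2 ≡ 80² = 6400 ≡ 9; 80^4 ≡ 9² = 81 ≡ 81; 80^8 ≡ 81² = 6561 ≡ 4; 80^16 ≡ 4² = 16 ≡ 16; 80^32 ≡ 16² = 256 ≡ 7. Multiply: (-3)^50 ≡ 80^32 × 80^16 × 80^2 ≡ 7 × 16 × 9 (mod 83): 7 × 16 = 112 ≡ 29; 29 × 9 = 261 ≡ 12. So (-3)^50 ≡ 12 (mod 83).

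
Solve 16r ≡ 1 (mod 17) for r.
16^(-1) ≡ 16 (mod 17). Verification: 16 × 16 = 256 ≡ 1 (mod 17)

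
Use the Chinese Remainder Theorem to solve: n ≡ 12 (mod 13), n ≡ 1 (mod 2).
25

Using the Chinese Remainder Theorem:
M = product of moduli = 26
For equation 1: M_1 = 2, 2 ≡ 2 (mod 13), inverse of 2 mod 13 is 7 (check: 2 × 7 = 14 ≡ 1 (mod 13))
For equation 2: M_2 = 13, 13 ≡ 1 (mod 2), inverse of 13 mod 2 is 1 (check: 1 × 1 = 1 ≡ 1 (mod 2))
Combine: n ≡ Σ r_i×M_i×(M_i⁻¹ mod m_i) = 12×2×7 + 1×13×1 = 168 + 13 = 181
181 mod 26 = 25
n ≡ 25 (mod 26)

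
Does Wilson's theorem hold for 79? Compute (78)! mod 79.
(78)! mod 79 = 78. Since this equals -1 (mod 79), Wilson confirms 79 is prime.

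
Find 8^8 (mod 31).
8 = 8 (binary 1000). Repeated squaring mod 31: 8^1 ≡ 8; 8^2 ≡ 8² = 64 ≡ 2; 8^4 ≡ 2² = 4 ≡ 4; 8^8 ≡ 4² = 16 ≡ 16. So 8^8 ≡ 16 (mod 31).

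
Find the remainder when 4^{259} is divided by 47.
By Fermat: 4^{46} ≡ 1 (mod 47). 259 = 5×46 + 29. So 4^{259} ≡ 4^{29} ≡ 7 (mod 47)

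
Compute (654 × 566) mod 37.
16

(654 × 566) = 370164
370164 mod 37 = 16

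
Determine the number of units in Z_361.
342

Prime factorization: 361 = 19^2
Using the formula φ(n) = n × Π(1 - 1/p) for each prime factor p:
φ(361) = 361 × (1 - 1/19)
φ(361) = 342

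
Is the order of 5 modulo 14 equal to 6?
Yes, ord_14(5) = 6.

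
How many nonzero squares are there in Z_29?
For prime 29, there are (p-1)/2 = (29-1)/2 = 14 quadratic residues (excluding 0).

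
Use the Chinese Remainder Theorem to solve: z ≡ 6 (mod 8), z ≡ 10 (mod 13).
M = 8 × 13 = 104. M₁ = 13, y₁ ≡ 5 (mod 8). M₂ = 8, y₂ ≡ 5 (mod 13). z = 6×13×5 + 10×8×5 ≡ 62 (mod 104)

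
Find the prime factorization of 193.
193

Divide by primes starting from smallest:
193 ÷ 193 = 1

193 = 193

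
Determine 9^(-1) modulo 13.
9^(-1) ≡ 3 (mod 13). Verification: 9 × 3 = 27 ≡ 1 (mod 13)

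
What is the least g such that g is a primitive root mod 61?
p - 1 = 60 has prime divisors 2, 3, 5. h is a primitive root mod 61 iff h^(60/q) ≢ 1 (mod 61) for each such q.
h = 2: 2^30 ≡ 60, 2^20 ≡ 47, 2^12 ≡ 9 (mod 61); none is 1, so 2 has order 60 and is a primitive root.
The smallest primitive root mod 61 is g = 2.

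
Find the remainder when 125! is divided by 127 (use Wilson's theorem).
(126)! = (125)! × (126) ≡ -1 (mod 127). So (125)! ≡ -1 × (126)^(-1) ≡ (-1)×(-1) = 1 (mod 127)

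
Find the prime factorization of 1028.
2^2 × 257

Divide by primes starting from smallest:
1028 ÷ 2 = 514
514 ÷ 2 = 257
257 ÷ 257 = 1

1028 = 2^2 × 257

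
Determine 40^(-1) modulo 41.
40^(-1) ≡ 40 (mod 41). Verification: 40 × 40 = 1600 ≡ 1 (mod 41)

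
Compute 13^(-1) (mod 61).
47

Using Extended Euclidean Algorithm:
gcd(13, 61) = 1
Bezout coefficients: 13 × -14 + 61 × 3 = 1
So 13 × -14 ≡ 1 (mod 61)
The inverse is -14 mod 61 = 47
Verification: 13 × 47 = 611 = 10 × 61 + 1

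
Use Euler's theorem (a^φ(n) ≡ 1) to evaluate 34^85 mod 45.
By Euler: 34^{24} ≡ 1 (mod 45) since gcd(34, 45) = 1. 85 = 3×24 + 13. So 34^{85} ≡ 34^{13} ≡ 34 (mod 45)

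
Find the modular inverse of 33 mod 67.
33^(-1) ≡ 65 (mod 67). Verification: 33 × 65 = 2145 ≡ 1 (mod 67)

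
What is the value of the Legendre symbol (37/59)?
(37/59) = 37^{29} mod 59 = -1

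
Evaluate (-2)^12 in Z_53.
Using repeated squaring. (-2) ≡ 51 (mod 53). 12 = 8 + 4 (binary 1100). Repeated squaring mod 53: 51^1 ≡ 51; 51^2 ≡ 51² = 2601 ≡ 4; 51^4 ≡ 4² = 16 ≡ 16; 51^8 ≡ 16² = 256 ≡ 44. Multiply: (-2)^12 ≡ 51^8 × 51^4 ≡ 44 × 16 (mod 53): 44 × 16 = 704 ≡ 15. So (-2)^12 ≡ 15 (mod 53).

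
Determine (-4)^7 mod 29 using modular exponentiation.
(-4) ≡ 25 (mod 29). 7 = 4 + 2 + 1 (binary 111). Repeated squaring mod 29: 25^1 ≡ 25; 25^2 ≡ 25² = 625 ≡ 16; 25^4 ≡ 16² = 256 ≡ 24. Multiply: (-4)^7 ≡ 25^4 × 25^2 × 25^1 ≡ 24 × 16 × 25 (mod 29): 24 × 16 = 384 ≡ 7; 7 × 25 = 175 ≡ 1. So (-4)^7 ≡ 1 (mod 29).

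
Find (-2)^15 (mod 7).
Using Fermat: (-2)^{6} ≡ 1 (mod 7). 15 ≡ 3 (mod 6). So (-2)^{15} ≡ (-2)^{3} ≡ 6 (mod 7)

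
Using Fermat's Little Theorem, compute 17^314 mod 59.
By Fermat: 17^{58} ≡ 1 (mod 59). 314 = 5×58 + 24. So 17^{314} ≡ 17^{24} ≡ 51 (mod 59)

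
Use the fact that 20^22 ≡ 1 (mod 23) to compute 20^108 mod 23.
By Fermat: 20^{22} ≡ 1 (mod 23). 108 = 4×22 + 20. So 20^{108} ≡ 20^{20} ≡ 18 (mod 23)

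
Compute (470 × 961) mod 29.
24

(470 × 961) = 451670
451670 mod 29 = 24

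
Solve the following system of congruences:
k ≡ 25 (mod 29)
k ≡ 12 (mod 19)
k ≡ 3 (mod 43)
8087

Using the Chinese Remainder Theorem:
M = product of moduli = 23693
For equation 1: M_1 = 817, 817 ≡ 5 (mod 29), inverse of 817 mod 29 is 6 (check: 5 × 6 = 30 ≡ 1 (mod 29))
For equation 2: M_2 = 1247, 1247 ≡ 12 (mod 19), inverse of 1247 mod 19 is 8 (check: 12 × 8 = 96 ≡ 1 (mod 19))
For equation 3: M_3 = 551, 551 ≡ 35 (mod 43), inverse of 551 mod 43 is 16 (check: 35 × 16 = 560 ≡ 1 (mod 43))
Combine: k ≡ Σ r_i×M_i×(M_i⁻¹ mod m_i) = 25×817×6 + 12×1247×8 + 3×551×16 = 122550 + 119712 + 26448 = 268710
268710 mod 23693 = 8087
k ≡ 8087 (mod 23693)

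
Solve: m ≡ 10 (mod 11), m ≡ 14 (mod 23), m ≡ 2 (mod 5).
M = 11 × 23 × 5 = 1265. M₁ = 115, y₁ ≡ 9 (mod 11). M₂ = 55, y₂ ≡ 18 (mod 23). M₃ = 253, y₃ ≡ 2 (mod 5). m = 10×115×9 + 14×55×18 + 2×253×2 ≡ 1187 (mod 1265)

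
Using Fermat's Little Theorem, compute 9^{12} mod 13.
1

By Fermat's Little Theorem, a^(p-1) ≡ 1 (mod p) for prime p and gcd(a, p) = 1
Here p = 13, so 9^12 ≡ 1 (mod 13)
We can reduce the exponent: 12 mod 12 = 0
So 9^12 ≡ 9^0 (mod 13)
Computing: 9^0 mod 13 = 1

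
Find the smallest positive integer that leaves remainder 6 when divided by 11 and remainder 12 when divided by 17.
M = 11 × 17 = 187. M₁ = 17, y₁ ≡ 2 (mod 11). M₂ = 11, y₂ ≡ 14 (mod 17). z = 6×17×2 + 12×11×14 ≡ 182 (mod 187). The smallest positive such number is 182.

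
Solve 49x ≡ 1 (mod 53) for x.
49^(-1) ≡ 13 (mod 53). Verification: 49 × 13 = 637 ≡ 1 (mod 53)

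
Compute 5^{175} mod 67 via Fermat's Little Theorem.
27

By Fermat's Little Theorem, a^(p-1) ≡ 1 (mod p) for prime p and gcd(a, p) = 1
Here p = 67, so 5^66 ≡ 1 (mod 67)
We can reduce the exponent: 175 mod 66 = 43
So 5^175 ≡ 5^43 (mod 67)
Computing: 5^43 mod 67 = 27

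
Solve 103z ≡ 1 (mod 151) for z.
103^(-1) ≡ 22 (mod 151). Verification: 103 × 22 = 2266 ≡ 1 (mod 151)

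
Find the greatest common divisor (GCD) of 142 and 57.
1

Using the Euclidean algorithm:
142 = 2 × 57 + 28
57 = 2 × 28 + 1
28 = 28 × 1 + 0

GCD(142, 57) = 1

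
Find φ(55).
40

Prime factorization: 55 = 5 × 11
Using the formula φ(n) = n × Π(1 - 1/p) for each prime factor p:
φ(55) = 55 × (1 - 1/5) × (1 - 1/11)
φ(55) = 40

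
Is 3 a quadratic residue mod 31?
By Euler's criterion: 3^{15} ≡ 30 (mod 31). Since this equals -1 (≡ 30), 3 is not a QR.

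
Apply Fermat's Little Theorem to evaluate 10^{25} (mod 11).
10

By Fermat's Little Theorem, a^(p-1) ≡ 1 (mod p) for prime p and gcd(a, p) = 1
Here p = 11, so 10^10 ≡ 1 (mod 11)
We can reduce the exponent: 25 mod 10 = 5
So 10^25 ≡ 10^5 (mod 11)
Computing: 10^5 mod 11 = 10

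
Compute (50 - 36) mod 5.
4

(50 - 36) = 14
14 mod 5 = 4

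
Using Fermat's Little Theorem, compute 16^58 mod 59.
By Fermat's Little Theorem, 16^{58} ≡ 1 (mod 59) since 59 is prime and gcd(16, 59) = 1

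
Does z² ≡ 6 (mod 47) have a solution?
By Euler's criterion: 6^{23} ≡ 1 (mod 47). Since this equals 1, 6 is a QR.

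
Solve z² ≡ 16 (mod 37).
The square roots of 16 mod 37 are 33 and 4. Verify: 33² = 1089 ≡ 16 (mod 37)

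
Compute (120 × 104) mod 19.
16

(120 × 104) = 12480
12480 mod 19 = 16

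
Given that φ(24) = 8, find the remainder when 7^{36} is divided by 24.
By Euler: 7^{8} ≡ 1 (mod 24) since gcd(7, 24) = 1. 36 = 4×8 + 4. So 7^{36} ≡ 7^{4} ≡ 1 (mod 24)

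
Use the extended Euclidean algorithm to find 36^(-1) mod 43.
Extended GCD: 36(6) + 43(-5) = 1. So 36^(-1) ≡ 6 ≡ 6 (mod 43). Verify: 36 × 6 = 216 ≡ 1 (mod 43)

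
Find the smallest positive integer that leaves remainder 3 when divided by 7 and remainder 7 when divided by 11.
M = 7 × 11 = 77. M₁ = 11, y₁ ≡ 2 (mod 7). M₂ = 7, y₂ ≡ 8 (mod 11). z = 3×11×2 + 7×7×8 ≡ 73 (mod 77). The smallest positive such number is 73.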